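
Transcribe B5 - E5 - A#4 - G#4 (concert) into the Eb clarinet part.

Written C4 sounds as Eb4 on the Eb clarinet, so concert pitches are written a minor third down.
B5 becomes G#5
E5 becomes C#5
A#4 becomes F##4
G#4 becomes E#4

G#5 C#5 F##4 E#4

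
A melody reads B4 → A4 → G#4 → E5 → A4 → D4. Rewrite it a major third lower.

G4 F4 E4 C5 F4 Bb3

A major third down from B4 gives G4.
A4 down a major third is F4.
A major third down from G#4 gives E4.
A major third down from E5 gives C5.
A major third down from A4 gives F4.
A major third down from D4 gives Bb3.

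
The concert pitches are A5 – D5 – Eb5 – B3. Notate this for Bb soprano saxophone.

B5 E5 F5 C#4

The Bb soprano saxophone sounds a major second below written, so the written part must be a major second above concert — transpose each note up.
A5 gives B5
D5 gives E5
Eb5 gives F5
B3 gives C#4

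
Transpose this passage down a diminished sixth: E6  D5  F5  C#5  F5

A diminished sixth down from E6 gives G##5.
D5 down a diminished sixth is F##4.
F5 down a diminished sixth is A#4.
A diminished sixth down from C#5 gives E##4.
F5 down a diminished sixth is A#4.

G##5 F##4 A#4 E##4 A#4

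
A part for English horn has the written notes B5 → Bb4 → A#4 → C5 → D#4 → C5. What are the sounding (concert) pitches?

The English horn sounds a perfect fifth below written, so transpose each written note down a perfect fifth.
B5 to E5
Bb4 to Eb4
A#4 to D#4
C5 to F4
D#4 to G#3
C5 to F4

E5 Eb4 D#4 F4 G#3 F4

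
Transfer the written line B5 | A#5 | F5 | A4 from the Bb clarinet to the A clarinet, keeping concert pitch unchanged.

C6 B5 Gb5 Bb4

First find concert pitch: the Bb clarinet sounds a major second below written, so B5 A#5 F5 A4 sounds A5 G#5 Eb5 G4.
Then write for A clarinet: it sounds a minor third below written, so the part must be a minor third above concert.
A5 → C6
G#5 → B5
Eb5 → Gb5
G4 → Bb4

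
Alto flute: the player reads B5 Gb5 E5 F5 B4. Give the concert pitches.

Written C4 on the alto flute sounds as G3, a perfect fourth lower; apply that shift to every note.
B5 -> F#5
Gb5 -> Db5
E5 -> B4
F5 -> C5
B4 -> F#4

F#5 Db5 B4 C5 F#4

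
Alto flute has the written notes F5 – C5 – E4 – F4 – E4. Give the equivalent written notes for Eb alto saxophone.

First find concert pitch: the alto flute sounds a perfect fourth below written, so F5 C5 E4 F4 E4 sounds C5 G4 B3 C4 B3.
Then write for Eb alto saxophone: it sounds a major sixth below written, so the part must be a major sixth above concert.
C5 → A5
G4 → E5
B3 → G#4
C4 → A4
B3 → G#4

A5 E5 G#4 A4 G#4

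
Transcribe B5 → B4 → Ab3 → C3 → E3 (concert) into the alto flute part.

Written C4 sounds as G3 on the alto flute, so concert pitches are written a perfect fourth up.
B5 to E6
B4 to E5
Ab3 to Db4
C3 to F3
E3 to A3

E6 E5 Db4 F3 A3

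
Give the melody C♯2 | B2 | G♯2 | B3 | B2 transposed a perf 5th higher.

A perfect fifth up from C#2 gives G#2.
B2 up a perfect fifth is F#3.
G#2 up a perfect fifth is D#3.
B3: a fifth up reaches F, and 7 semitones makes it F#4.
B2: a fifth up reaches F, and 7 semitones makes it F#3.

G#2 F#3 D#3 F#4 F#3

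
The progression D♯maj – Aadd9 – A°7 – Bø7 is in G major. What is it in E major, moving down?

G major down to E major is a minor third; each chord root moves by that interval while the quality stays the same.
D♯maj: root D♯ down a minor third → B#, giving B#maj.
Aadd9: root A down a minor third → F#, giving F#add9.
A°7: root A down a minor third → F#, giving F#°7.
Bø7: root B down a minor third → G#, giving G#ø7.

B#maj F#add9 F#°7 G#ø7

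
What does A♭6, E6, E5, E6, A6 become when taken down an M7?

Bbb5 F5 F4 F5 Bb5

A major seventh down from Ab6 gives Bbb5.
E6 down a major seventh is F5.
A major seventh down from E5 gives F4.
E6 down a major seventh is F5.
A6: a seventh down reaches B, and 11 semitones makes it Bb5.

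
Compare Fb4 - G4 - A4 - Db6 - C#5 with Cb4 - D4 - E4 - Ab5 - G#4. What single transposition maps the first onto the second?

From Fb4 to Cb4 is 4 letter names — a fourth of some quality.
Cb4 to Fb4 is 5 semitones, which makes it a perfect fourth; the second version is lower, so the direction is down.
Checking another pair — C#5 → G#4 — gives the same interval.

down a perfect fourth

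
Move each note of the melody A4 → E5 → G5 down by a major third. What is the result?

A4 to F4
E5 to C5
G5 to Eb5

F4 C5 Eb5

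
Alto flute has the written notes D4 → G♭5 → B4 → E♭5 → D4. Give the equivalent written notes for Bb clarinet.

B3 Eb5 G#4 C5 B3

First find concert pitch: the alto flute sounds a perfect fourth below written, so D4 G♭5 B4 E♭5 D4 sounds A3 Db5 F#4 Bb4 A3.
Then write for Bb clarinet: it sounds a major second below written, so the part must be a major second above concert.
A3 → B3
Db5 → Eb5
F#4 → G#4
Bb4 → C5
A3 → B3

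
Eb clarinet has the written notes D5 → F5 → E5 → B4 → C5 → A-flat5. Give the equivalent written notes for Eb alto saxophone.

First find concert pitch: the Eb clarinet sounds a minor third above written, so D5 F5 E5 B4 C5 A-flat5 sounds F5 Ab5 G5 D5 Eb5 Cb6.
Then write for Eb alto saxophone: it sounds a major sixth below written, so the part must be a major sixth above concert.
F5 → D6
Ab5 → F6
G5 → E6
D5 → B5
Eb5 → C6
Cb6 → Ab6

D6 F6 E6 B5 C6 Ab6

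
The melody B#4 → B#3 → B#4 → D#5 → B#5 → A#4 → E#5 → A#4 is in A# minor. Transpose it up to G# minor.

A# minor to G# minor up is a minor seventh, so every note moves up by that interval.
B#4 gives A#5
B#3 gives A#4
B#4 gives A#5
D#5 gives C#6
B#5 gives A#6
A#4 gives G#5
E#5 gives D#6
A#4 gives G#5

A#5 A#4 A#5 C#6 A#6 G#5 D#6 G#5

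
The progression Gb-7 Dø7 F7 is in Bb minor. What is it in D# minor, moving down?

Bb minor down to D# minor is a diminished sixth; each chord root moves by that interval while the quality stays the same.
Gb-7: root Gb down a diminished sixth → B, giving B-7.
Dø7: root D down a diminished sixth → F##, giving F##ø7.
F7: root F down a diminished sixth → A#, giving A#7.

B-7 F##ø7 A#7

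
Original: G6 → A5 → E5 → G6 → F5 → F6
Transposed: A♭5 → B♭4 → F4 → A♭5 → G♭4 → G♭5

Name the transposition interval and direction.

down a major seventh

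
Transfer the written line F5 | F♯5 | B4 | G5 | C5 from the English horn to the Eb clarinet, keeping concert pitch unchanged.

First find concert pitch: the English horn sounds a perfect fifth below written, so F5 F♯5 B4 G5 C5 sounds Bb4 B4 E4 C5 F4.
Then write for Eb clarinet: it sounds a minor third above written, so the part must be a minor third below concert.
Bb4 → G4
B4 → G#4
E4 → C#4
C5 → A4
F4 → D4

G4 G#4 C#4 A4 D4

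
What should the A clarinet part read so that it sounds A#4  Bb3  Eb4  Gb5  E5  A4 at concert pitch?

Written C4 sounds as A3 on the A clarinet, so concert pitches are written a minor third up.
A#4 → C#5
Bb3 → Db4
Eb4 → Gb4
Gb5 → Bbb5
E5 → G5
A4 → C5

C#5 Db4 Gb4 Bbb5 G5 C5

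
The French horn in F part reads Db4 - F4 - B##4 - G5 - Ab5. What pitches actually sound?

Written C4 on the French horn in F sounds as F3, a perfect fifth lower; apply that shift to every note.
Db4 gives Gb3
F4 gives Bb3
B##4 gives E##4
G5 gives C5
Ab5 gives Db5

Gb3 Bb3 E##4 C5 Db5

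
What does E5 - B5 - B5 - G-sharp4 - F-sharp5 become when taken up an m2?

E5 gives F5
B5 gives C6
B5 gives C6
G#4 gives A4
F#5 gives G5

F5 C6 C6 A4 G5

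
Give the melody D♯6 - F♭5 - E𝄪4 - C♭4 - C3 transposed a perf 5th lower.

D#6 -> G#5
Fb5 -> Bbb4
E##4 -> A##3
Cb4 -> Fb3
C3 -> F2

G#5 Bbb4 A##3 Fb3 F2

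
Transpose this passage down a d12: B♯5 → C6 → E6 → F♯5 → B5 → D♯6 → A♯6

E##4 F#4 A#4 B#3 E#4 G##4 D##5

B#5 -> E##4
C6 -> F#4
E6 -> A#4
F#5 -> B#3
B5 -> E#4
D#6 -> G##4
A#6 -> D##5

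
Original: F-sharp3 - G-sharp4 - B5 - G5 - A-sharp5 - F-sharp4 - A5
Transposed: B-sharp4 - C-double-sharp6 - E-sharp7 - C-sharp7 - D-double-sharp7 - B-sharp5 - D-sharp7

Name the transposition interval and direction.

up an augmented eleventh

From F#3 to B#4 is 11 letter names — an eleventh of some quality.
F#3 to B#4 is 18 semitones, which makes it an augmented eleventh; the second version is higher, so the direction is up.
Checking another pair — A5 → D#7 — gives the same interval.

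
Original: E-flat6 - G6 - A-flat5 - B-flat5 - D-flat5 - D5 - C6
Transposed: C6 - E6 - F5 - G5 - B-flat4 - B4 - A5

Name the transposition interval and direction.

down a minor third

Take the first pair: Eb6 → C6. E to C spans 3 letter names, so the interval is some kind of third.
C6 to Eb6 is 3 semitones, which makes it a minor third; the second version is lower, so the direction is down.
Checking another pair — C6 → A5 — gives the same interval.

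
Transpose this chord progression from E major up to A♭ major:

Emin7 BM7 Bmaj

E major up to A♭ major is a diminished fourth; each chord root moves by that interval while the quality stays the same.
Emin7: root E up a diminished fourth → Ab, giving Abmin7.
BM7: root B up a diminished fourth → Eb, giving EbM7.
Bmaj: root B up a diminished fourth → Eb, giving Ebmaj.

Abmin7 EbM7 Ebmaj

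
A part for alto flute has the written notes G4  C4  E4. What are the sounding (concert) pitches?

D4 G3 B3

Written C4 on the alto flute sounds as G3, a perfect fourth lower; apply that shift to every note.
G4 -> D4
C4 -> G3
E4 -> B3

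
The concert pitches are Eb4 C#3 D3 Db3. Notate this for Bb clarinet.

F4 D#3 E3 Eb3

The Bb clarinet sounds a major second below written, so the written part must be a major second above concert — transpose each note up.
Eb4 to F4
C#3 to D#3
D3 to E3
Db3 to Eb3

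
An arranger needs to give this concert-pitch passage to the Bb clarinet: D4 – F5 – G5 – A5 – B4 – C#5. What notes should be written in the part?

The Bb clarinet sounds a major second below written, so the written part must be a major second above concert — transpose each note up.
D4 → E4
F5 → G5
G5 → A5
A5 → B5
B4 → C#5
C#5 → D#5

E4 G5 A5 B5 C#5 D#5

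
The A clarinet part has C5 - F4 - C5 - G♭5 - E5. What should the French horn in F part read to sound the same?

E5 A4 E5 Bb5 G#5

First find concert pitch: the A clarinet sounds a minor third below written, so C5 F4 C5 G♭5 E5 sounds A4 D4 A4 Eb5 C#5.
Then write for French horn in F: it sounds a perfect fifth below written, so the part must be a perfect fifth above concert.
A4 → E5
D4 → A4
A4 → E5
Eb5 → Bb5
C#5 → G#5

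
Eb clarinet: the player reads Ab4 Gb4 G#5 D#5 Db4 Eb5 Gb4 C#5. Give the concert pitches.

The Eb clarinet sounds a minor third above written, so transpose each written note up a minor third.
Ab4 gives Cb5
Gb4 gives Bbb4
G#5 gives B5
D#5 gives F#5
Db4 gives Fb4
Eb5 gives Gb5
Gb4 gives Bbb4
C#5 gives E5

Cb5 Bbb4 B5 F#5 Fb4 Gb5 Bbb4 E5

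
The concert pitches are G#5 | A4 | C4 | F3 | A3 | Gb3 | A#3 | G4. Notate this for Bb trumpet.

Written C4 sounds as Bb3 on the Bb trumpet, so concert pitches are written a major second up.
G#5 -> A#5
A4 -> B4
C4 -> D4
F3 -> G3
A3 -> B3
Gb3 -> Ab3
A#3 -> B#3
G4 -> A4

A#5 B4 D4 G3 B3 Ab3 B#3 A4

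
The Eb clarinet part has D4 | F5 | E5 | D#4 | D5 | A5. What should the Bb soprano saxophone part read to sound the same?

G4 Bb5 A5 G#4 G5 D6

First find concert pitch: the Eb clarinet sounds a minor third above written, so D4 F5 E5 D#4 D5 A5 sounds F4 Ab5 G5 F#4 F5 C6.
Then write for Bb soprano saxophone: it sounds a major second below written, so the part must be a major second above concert.
F4 → G4
Ab5 → Bb5
G5 → A5
F#4 → G#4
F5 → G5
C6 → D6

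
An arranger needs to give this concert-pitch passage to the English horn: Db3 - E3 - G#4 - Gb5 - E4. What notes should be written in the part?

Ab3 B3 D#5 Db6 B4

The English horn sounds a perfect fifth below written, so the written part must be a perfect fifth above concert — transpose each note up.
Db3 → Ab3
E3 → B3
G#4 → D#5
Gb5 → Db6
E4 → B4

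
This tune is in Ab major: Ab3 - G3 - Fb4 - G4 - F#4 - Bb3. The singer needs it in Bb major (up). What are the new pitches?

Bb3 A3 Gb4 A4 G#4 C4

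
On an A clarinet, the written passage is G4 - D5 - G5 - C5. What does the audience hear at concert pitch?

The A clarinet sounds a minor third below written, so transpose each written note down a minor third.
G4 → E4
D5 → B4
G5 → E5
C5 → A4

E4 B4 E5 A4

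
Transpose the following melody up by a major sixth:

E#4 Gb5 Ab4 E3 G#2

C##5 Eb6 F5 C#4 E#3

E#4 → C##5
Gb5 → Eb6
Ab4 → F5
E3 → C#4
G#2 → E#3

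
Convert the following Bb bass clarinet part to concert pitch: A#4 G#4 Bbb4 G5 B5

G#3 F#3 Abb3 F4 A4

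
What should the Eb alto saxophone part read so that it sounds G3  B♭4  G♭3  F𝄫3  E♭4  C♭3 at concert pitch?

E4 G5 Eb4 Dbb4 C5 Ab3

The Eb alto saxophone sounds a major sixth below written, so the written part must be a major sixth above concert — transpose each note up.
G3 -> E4
Bb4 -> G5
Gb3 -> Eb4
Fbb3 -> Dbb4
Eb4 -> C5
Cb3 -> Ab3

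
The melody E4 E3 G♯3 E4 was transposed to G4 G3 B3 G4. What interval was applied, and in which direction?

up a minor third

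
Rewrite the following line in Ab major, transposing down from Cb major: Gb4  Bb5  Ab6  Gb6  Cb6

Cb major to Ab major down is a minor third, so every note moves down by that interval.
Gb4 to Eb4
Bb5 to G5
Ab6 to F6
Gb6 to Eb6
Cb6 to Ab5

Eb4 G5 F6 Eb6 Ab5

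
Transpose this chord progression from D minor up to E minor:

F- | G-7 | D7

G- A-7 E7

D minor up to E minor is a major second; each chord root moves by that interval while the quality stays the same.
F-: root F up a major second → G, giving G-.
G-7: root G up a major second → A, giving A-7.
D7: root D up a major second → E, giving E7.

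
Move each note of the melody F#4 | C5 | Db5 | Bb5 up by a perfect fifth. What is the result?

C#5 G5 Ab5 F6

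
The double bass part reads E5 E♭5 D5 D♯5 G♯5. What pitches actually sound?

Written C4 on the double bass sounds as C3, a perfect octave lower; apply that shift to every note.
E5 gives E4
Eb5 gives Eb4
D5 gives D4
D#5 gives D#4
G#5 gives G#4

E4 Eb4 D4 D#4 G#4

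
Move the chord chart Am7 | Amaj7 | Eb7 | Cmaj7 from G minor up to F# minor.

G minor up to F# minor is a major seventh; each chord root moves by that interval while the quality stays the same.
Am7: root A up a major seventh → G#, giving G#m7.
Amaj7: root A up a major seventh → G#, giving G#maj7.
Eb7: root Eb up a major seventh → D, giving D7.
Cmaj7: root C up a major seventh → B, giving Bmaj7.

G#m7 G#maj7 D7 Bmaj7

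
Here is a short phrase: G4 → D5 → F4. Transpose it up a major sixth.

E5 B5 D5

G4 to E5
D5 to B5
F4 to D5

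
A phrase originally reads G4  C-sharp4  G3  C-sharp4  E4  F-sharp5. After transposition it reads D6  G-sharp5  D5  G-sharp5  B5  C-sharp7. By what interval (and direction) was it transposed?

up a perfect twelfth

From G4 to D6 is 12 letter names — a twelfth of some quality.
G4 to D6 is 19 semitones, which makes it a perfect twelfth; the second version is higher, so the direction is up.
Checking another pair — F#5 → C#7 — gives the same interval.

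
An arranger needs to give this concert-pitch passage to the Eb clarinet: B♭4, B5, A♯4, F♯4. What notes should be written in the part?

The Eb clarinet sounds a minor third above written, so the written part must be a minor third below concert — transpose each note down.
Bb4 -> G4
B5 -> G#5
A#4 -> F##4
F#4 -> D#4

G4 G#5 F##4 D#4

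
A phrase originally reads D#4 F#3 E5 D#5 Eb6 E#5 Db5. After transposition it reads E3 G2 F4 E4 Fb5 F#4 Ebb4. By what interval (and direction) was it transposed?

Take the first pair: D#4 → E3. D to E spans 7 letter names, so the interval is some kind of seventh.
E3 to D#4 is 11 semitones, which makes it a major seventh; the second version is lower, so the direction is down.
Checking another pair — Db5 → Ebb4 — gives the same interval.

down a major seventh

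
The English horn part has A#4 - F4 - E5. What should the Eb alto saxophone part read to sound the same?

B#4 G4 F#5

First find concert pitch: the English horn sounds a perfect fifth below written, so A#4 F4 E5 sounds D#4 Bb3 A4.
Then write for Eb alto saxophone: it sounds a major sixth below written, so the part must be a major sixth above concert.
D#4 → B#4
Bb3 → G4
A4 → F#5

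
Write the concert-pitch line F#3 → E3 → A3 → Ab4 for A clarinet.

Written C4 sounds as A3 on the A clarinet, so concert pitches are written a minor third up.
F#3 to A3
E3 to G3
A3 to C4
Ab4 to Cb5

A3 G3 C4 Cb5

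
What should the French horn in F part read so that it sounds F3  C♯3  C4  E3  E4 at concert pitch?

The French horn in F sounds a perfect fifth below written, so the written part must be a perfect fifth above concert — transpose each note up.
F3 gives C4
C#3 gives G#3
C4 gives G4
E3 gives B3
E4 gives B4

C4 G#3 G4 B3 B4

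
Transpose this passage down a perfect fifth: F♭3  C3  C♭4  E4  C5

Bbb2 F2 Fb3 A3 F4

Fb3 down a perfect fifth is Bbb2.
C3: a fifth down reaches F, and 7 semitones makes it F2.
Cb4: a fifth down reaches F, and 7 semitones makes it Fb3.
E4 down a perfect fifth is A3.
A perfect fifth down from C5 gives F4.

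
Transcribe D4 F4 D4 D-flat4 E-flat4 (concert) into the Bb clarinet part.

E4 G4 E4 Eb4 F4

The Bb clarinet sounds a major second below written, so the written part must be a major second above concert — transpose each note up.
D4 -> E4
F4 -> G4
D4 -> E4
Db4 -> Eb4
Eb4 -> F4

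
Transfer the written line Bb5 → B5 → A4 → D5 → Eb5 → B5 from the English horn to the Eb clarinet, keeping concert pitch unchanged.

C5 C#5 B3 E4 F4 C#5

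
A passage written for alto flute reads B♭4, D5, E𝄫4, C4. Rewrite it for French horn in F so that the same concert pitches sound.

C5 E5 Fb4 D4

First find concert pitch: the alto flute sounds a perfect fourth below written, so B♭4 D5 E𝄫4 C4 sounds F4 A4 Bbb3 G3.
Then write for French horn in F: it sounds a perfect fifth below written, so the part must be a perfect fifth above concert.
F4 → C5
A4 → E5
Bbb3 → Fb4
G3 → D4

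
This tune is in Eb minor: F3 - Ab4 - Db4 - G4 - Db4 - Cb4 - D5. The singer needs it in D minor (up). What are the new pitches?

E4 G5 C5 F#5 C5 Bb4 C#6

From Eb up to D is a major seventh; apply that to each pitch.
F3 -> E4
Ab4 -> G5
Db4 -> C5
G4 -> F#5
Db4 -> C5
Cb4 -> Bb4
D5 -> C#6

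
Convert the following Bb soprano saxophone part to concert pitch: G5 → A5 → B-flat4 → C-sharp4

F5 G5 Ab4 B3

The Bb soprano saxophone sounds a major second below written, so transpose each written note down a major second.
G5 to F5
A5 to G5
Bb4 to Ab4
C#4 to B3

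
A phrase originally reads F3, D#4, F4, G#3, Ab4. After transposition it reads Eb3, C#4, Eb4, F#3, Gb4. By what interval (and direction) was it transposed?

Take the first pair: F3 → Eb3. F to E spans 2 letter names, so the interval is some kind of second.
Eb3 to F3 is 2 semitones, which makes it a major second; the second version is lower, so the direction is down.
Checking another pair — Ab4 → Gb4 — gives the same interval.

down a major second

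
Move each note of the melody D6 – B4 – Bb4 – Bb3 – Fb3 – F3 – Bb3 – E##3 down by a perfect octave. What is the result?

D6 down a perfect octave is D5.
A perfect octave down from B4 gives B3.
Bb4 down a perfect octave is Bb3.
Bb3 down a perfect octave is Bb2.
Fb3: an octave down reaches F, and 12 semitones makes it Fb2.
F3 down a perfect octave is F2.
Bb3: an octave down reaches B, and 12 semitones makes it Bb2.
E##3: an octave down reaches E, and 12 semitones makes it E##2.

D5 B3 Bb3 Bb2 Fb2 F2 Bb2 E##2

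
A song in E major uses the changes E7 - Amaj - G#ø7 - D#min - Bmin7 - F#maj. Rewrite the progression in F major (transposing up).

F7 Bbmaj Aø7 Emin Cmin7 Gmaj

E major up to F major is a minor second; each chord root moves by that interval while the quality stays the same.
E7: root E up a minor second → F, giving F7.
Amaj: root A up a minor second → Bb, giving Bbmaj.
G#ø7: root G# up a minor second → A, giving Aø7.
D#min: root D# up a minor second → E, giving Emin.
Bmin7: root B up a minor second → C, giving Cmin7.
F#maj: root F# up a minor second → G, giving Gmaj.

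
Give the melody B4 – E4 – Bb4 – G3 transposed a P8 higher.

B5 E5 Bb5 G4

B4 -> B5
E4 -> E5
Bb4 -> Bb5
G3 -> G4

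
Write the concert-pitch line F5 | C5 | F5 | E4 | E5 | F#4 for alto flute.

Written C4 sounds as G3 on the alto flute, so concert pitches are written a perfect fourth up.
F5 gives Bb5
C5 gives F5
F5 gives Bb5
E4 gives A4
E5 gives A5
F#4 gives B4

Bb5 F5 Bb5 A4 A5 B4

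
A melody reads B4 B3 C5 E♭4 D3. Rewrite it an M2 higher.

B4: a second up reaches C, and 2 semitones makes it C#5.
B3 up a major second is C#4.
C5 up a major second is D5.
Eb4: a second up reaches F, and 2 semitones makes it F4.
D3: a second up reaches E, and 2 semitones makes it E3.

C#5 C#4 D5 F4 E3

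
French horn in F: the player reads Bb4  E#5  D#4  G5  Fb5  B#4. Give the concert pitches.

Eb4 A#4 G#3 C5 Bbb4 E#4

Written C4 on the French horn in F sounds as F3, a perfect fifth lower; apply that shift to every note.
Bb4 to Eb4
E#5 to A#4
D#4 to G#3
G5 to C5
Fb5 to Bbb4
B#4 to E#4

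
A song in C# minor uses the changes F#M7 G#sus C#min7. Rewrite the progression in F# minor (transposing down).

C# minor down to F# minor is a perfect fifth; each chord root moves by that interval while the quality stays the same.
F#M7: root F# down a perfect fifth → B, giving BM7.
G#sus: root G# down a perfect fifth → C#, giving C#sus.
C#min7: root C# down a perfect fifth → F#, giving F#min7.

BM7 C#sus F#min7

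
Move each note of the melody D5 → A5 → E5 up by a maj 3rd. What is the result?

F#5 C#6 G#5

D5 becomes F#5
A5 becomes C#6
E5 becomes G#5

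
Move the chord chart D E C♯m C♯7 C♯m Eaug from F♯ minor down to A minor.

F♯ minor down to A minor is a major sixth; each chord root moves by that interval while the quality stays the same.
D: root D down a major sixth → F, giving F.
E: root E down a major sixth → G, giving G.
C♯m: root C♯ down a major sixth → E, giving Em.
C♯7: root C♯ down a major sixth → E, giving E7.
C♯m: root C♯ down a major sixth → E, giving Em.
Eaug: root E down a major sixth → G, giving Gaug.

F G Em E7 Em Gaug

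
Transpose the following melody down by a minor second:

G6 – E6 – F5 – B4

F#6 D#6 E5 A#4

G6: a second down reaches F, and 1 semitone makes it F#6.
E6 down a minor second is D#6.
F5 down a minor second is E5.
A minor second down from B4 gives A#4.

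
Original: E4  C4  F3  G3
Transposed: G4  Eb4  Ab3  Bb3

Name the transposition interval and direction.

Take the first pair: E4 → G4. E to G spans 3 letter names, so the interval is some kind of third.
E4 to G4 is 3 semitones, which makes it a minor third; the second version is higher, so the direction is up.
Checking another pair — G3 → Bb3 — gives the same interval.

up a minor third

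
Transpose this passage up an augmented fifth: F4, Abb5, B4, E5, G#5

C#5 Eb6 F##5 B#5 D##6

F4 -> C#5
Abb5 -> Eb6
B4 -> F##5
E5 -> B#5
G#5 -> D##6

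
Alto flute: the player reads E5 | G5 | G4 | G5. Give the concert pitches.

B4 D5 D4 D5

The alto flute sounds a perfect fourth below written, so transpose each written note down a perfect fourth.
E5 becomes B4
G5 becomes D5
G4 becomes D4
G5 becomes D5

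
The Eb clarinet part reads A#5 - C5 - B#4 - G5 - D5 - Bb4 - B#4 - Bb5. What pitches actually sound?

C#6 Eb5 D#5 Bb5 F5 Db5 D#5 Db6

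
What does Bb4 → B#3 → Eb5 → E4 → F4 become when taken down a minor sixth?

D4 D##3 G4 G#3 A3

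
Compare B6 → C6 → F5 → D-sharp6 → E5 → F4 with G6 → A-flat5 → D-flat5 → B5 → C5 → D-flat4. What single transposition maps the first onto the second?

down a major third

Take the first pair: B6 → G6. B to G spans 3 letter names, so the interval is some kind of third.
G6 to B6 is 4 semitones, which makes it a major third; the second version is lower, so the direction is down.
Checking another pair — F4 → Db4 — gives the same interval.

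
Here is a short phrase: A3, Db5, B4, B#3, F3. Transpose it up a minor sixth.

A3 -> F4
Db5 -> Bbb5
B4 -> G5
B#3 -> G#4
F3 -> Db4

F4 Bbb5 G5 G#4 Db4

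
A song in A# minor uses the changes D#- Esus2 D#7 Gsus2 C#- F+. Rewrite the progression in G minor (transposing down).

A# minor down to G minor is an augmented second; each chord root moves by that interval while the quality stays the same.
D#-: root D# down an augmented second → C, giving C-.
Esus2: root E down an augmented second → Db, giving Dbsus2.
D#7: root D# down an augmented second → C, giving C7.
Gsus2: root G down an augmented second → Fb, giving Fbsus2.
C#-: root C# down an augmented second → Bb, giving Bb-.
F+: root F down an augmented second → Ebb, giving Ebb+.

C- Dbsus2 C7 Fbsus2 Bb- Ebb+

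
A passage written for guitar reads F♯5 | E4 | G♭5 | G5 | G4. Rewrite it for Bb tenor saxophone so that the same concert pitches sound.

G#5 F#4 Ab5 A5 A4

First find concert pitch: the guitar sounds a perfect octave below written, so F♯5 E4 G♭5 G5 G4 sounds F#4 E3 Gb4 G4 G3.
Then write for Bb tenor saxophone: it sounds a major ninth below written, so the part must be a major ninth above concert.
F#4 → G#5
E3 → F#4
Gb4 → Ab5
G4 → A5
G3 → A4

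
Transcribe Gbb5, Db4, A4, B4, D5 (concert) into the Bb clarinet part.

Abb5 Eb4 B4 C#5 E5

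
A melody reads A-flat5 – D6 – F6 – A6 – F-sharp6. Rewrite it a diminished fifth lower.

D5 G#5 B5 D#6 B#5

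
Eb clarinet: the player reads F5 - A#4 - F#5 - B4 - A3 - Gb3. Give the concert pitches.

Ab5 C#5 A5 D5 C4 Bbb3

Written C4 on the Eb clarinet sounds as Eb4, a minor third higher; apply that shift to every note.
F5 gives Ab5
A#4 gives C#5
F#5 gives A5
B4 gives D5
A3 gives C4
Gb3 gives Bbb3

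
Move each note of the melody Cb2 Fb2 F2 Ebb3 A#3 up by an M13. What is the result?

Cb2 up a major thirteenth is Ab3.
A major thirteenth up from Fb2 gives Db4.
F2 up a major thirteenth is D4.
Ebb3: a thirteenth up reaches C, and 21 semitones makes it Cb5.
A major thirteenth up from A#3 gives F##5.

Ab3 Db4 D4 Cb5 F##5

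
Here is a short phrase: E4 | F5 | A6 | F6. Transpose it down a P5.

E4 to A3
F5 to Bb4
A6 to D6
F6 to Bb5

A3 Bb4 D6 Bb5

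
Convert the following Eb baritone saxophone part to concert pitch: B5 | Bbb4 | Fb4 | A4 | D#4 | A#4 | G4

Written C4 on the Eb baritone saxophone sounds as Eb2, a major thirteenth lower; apply that shift to every note.
B5 becomes D4
Bbb4 becomes Dbb3
Fb4 becomes Abb2
A4 becomes C3
D#4 becomes F#2
A#4 becomes C#3
G4 becomes Bb2

D4 Dbb3 Abb2 C3 F#2 C#3 Bb2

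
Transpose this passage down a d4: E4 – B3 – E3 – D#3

B#3 F##3 B#2 A##2

A diminished fourth down from E4 gives B#3.
B3 down a diminished fourth is F##3.
E3: a fourth down reaches B, and 4 semitones makes it B#2.
A diminished fourth down from D#3 gives A##2.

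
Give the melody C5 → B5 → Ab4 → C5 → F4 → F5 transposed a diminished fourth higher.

Fb5 Eb6 Dbb5 Fb5 Bbb4 Bbb5

C5: a fourth up reaches F, and 4 semitones makes it Fb5.
B5: a fourth up reaches E, and 4 semitones makes it Eb6.
Ab4 up a diminished fourth is Dbb5.
C5 up a diminished fourth is Fb5.
F4: a fourth up reaches B, and 4 semitones makes it Bbb4.
F5 up a diminished fourth is Bbb5.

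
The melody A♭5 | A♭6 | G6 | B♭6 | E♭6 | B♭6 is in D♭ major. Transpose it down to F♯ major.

D♭ major to F♯ major down is a diminished sixth, so every note moves down by that interval.
Ab5 -> C#5
Ab6 -> C#6
G6 -> B#5
Bb6 -> D#6
Eb6 -> G#5
Bb6 -> D#6

C#5 C#6 B#5 D#6 G#5 D#6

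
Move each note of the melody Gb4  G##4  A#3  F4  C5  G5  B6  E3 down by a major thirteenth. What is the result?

A major thirteenth down from Gb4 gives Bbb2.
G##4: a thirteenth down reaches B, and 21 semitones makes it B#2.
A major thirteenth down from A#3 gives C#2.
A major thirteenth down from F4 gives Ab2.
C5 down a major thirteenth is Eb3.
G5: a thirteenth down reaches B, and 21 semitones makes it Bb3.
B6 down a major thirteenth is D5.
E3 down a major thirteenth is G1.

Bbb2 B#2 C#2 Ab2 Eb3 Bb3 D5 G1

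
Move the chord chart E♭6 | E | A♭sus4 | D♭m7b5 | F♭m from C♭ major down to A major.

C#6 C## F#sus4 Bm7b5 Dm

C♭ major down to A major is a diminished third; each chord root moves by that interval while the quality stays the same.
E♭6: root E♭ down a diminished third → C#, giving C#6.
E: root E down a diminished third → C##, giving C##.
A♭sus4: root A♭ down a diminished third → F#, giving F#sus4.
D♭m7b5: root D♭ down a diminished third → B, giving Bm7b5.
F♭m: root F♭ down a diminished third → D, giving Dm.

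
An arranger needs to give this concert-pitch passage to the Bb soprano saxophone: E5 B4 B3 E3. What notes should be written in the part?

The Bb soprano saxophone sounds a major second below written, so the written part must be a major second above concert — transpose each note up.
E5 → F#5
B4 → C#5
B3 → C#4
E3 → F#3

F#5 C#5 C#4 F#3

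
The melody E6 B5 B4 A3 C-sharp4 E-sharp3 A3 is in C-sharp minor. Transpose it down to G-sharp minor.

B5 F#5 F#4 E3 G#3 B#2 E3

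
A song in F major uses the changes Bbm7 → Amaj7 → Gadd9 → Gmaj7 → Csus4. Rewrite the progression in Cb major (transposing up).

F major up to Cb major is a diminished fifth; each chord root moves by that interval while the quality stays the same.
Bbm7: root Bb up a diminished fifth → Fb, giving Fbm7.
Amaj7: root A up a diminished fifth → Eb, giving Ebmaj7.
Gadd9: root G up a diminished fifth → Db, giving Dbadd9.
Gmaj7: root G up a diminished fifth → Db, giving Dbmaj7.
Csus4: root C up a diminished fifth → Gb, giving Gbsus4.

Fbm7 Ebmaj7 Dbadd9 Dbmaj7 Gbsus4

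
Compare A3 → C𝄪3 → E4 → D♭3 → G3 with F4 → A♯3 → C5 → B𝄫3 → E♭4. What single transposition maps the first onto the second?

up a minor sixth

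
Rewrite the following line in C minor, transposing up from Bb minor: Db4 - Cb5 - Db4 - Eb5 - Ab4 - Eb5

Bb minor to C minor up is a major second, so every note moves up by that interval.
Db4 gives Eb4
Cb5 gives Db5
Db4 gives Eb4
Eb5 gives F5
Ab4 gives Bb4
Eb5 gives F5

Eb4 Db5 Eb4 F5 Bb4 F5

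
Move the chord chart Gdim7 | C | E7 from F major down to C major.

F major down to C major is a perfect fourth; each chord root moves by that interval while the quality stays the same.
Gdim7: root G down a perfect fourth → D, giving Ddim7.
C: root C down a perfect fourth → G, giving G.
E7: root E down a perfect fourth → B, giving B7.

Ddim7 G B7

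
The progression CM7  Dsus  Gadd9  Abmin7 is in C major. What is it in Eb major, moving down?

EbM7 Fsus Bbadd9 Cbmin7

C major down to Eb major is a major sixth; each chord root moves by that interval while the quality stays the same.
CM7: root C down a major sixth → Eb, giving EbM7.
Dsus: root D down a major sixth → F, giving Fsus.
Gadd9: root G down a major sixth → Bb, giving Bbadd9.
Abmin7: root Ab down a major sixth → Cb, giving Cbmin7.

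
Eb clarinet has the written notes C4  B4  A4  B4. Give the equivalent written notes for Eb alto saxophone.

C5 B5 A5 B5

First find concert pitch: the Eb clarinet sounds a minor third above written, so C4 B4 A4 B4 sounds Eb4 D5 C5 D5.
Then write for Eb alto saxophone: it sounds a major sixth below written, so the part must be a major sixth above concert.
Eb4 → C5
D5 → B5
C5 → A5
D5 → B5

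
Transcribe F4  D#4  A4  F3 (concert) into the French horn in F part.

C5 A#4 E5 C4

The French horn in F sounds a perfect fifth below written, so the written part must be a perfect fifth above concert — transpose each note up.
F4 gives C5
D#4 gives A#4
A4 gives E5
F3 gives C4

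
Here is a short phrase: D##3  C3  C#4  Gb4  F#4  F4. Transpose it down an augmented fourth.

A#2 Gb2 G3 Dbb4 C4 Cb4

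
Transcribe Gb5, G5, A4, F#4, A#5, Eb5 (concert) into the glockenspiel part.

The glockenspiel sounds a perfect fifteenth above written, so the written part must be a perfect fifteenth below concert — transpose each note down.
Gb5 -> Gb3
G5 -> G3
A4 -> A2
F#4 -> F#2
A#5 -> A#3
Eb5 -> Eb3

Gb3 G3 A2 F#2 A#3 Eb3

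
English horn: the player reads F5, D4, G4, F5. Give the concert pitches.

Bb4 G3 C4 Bb4

The English horn sounds a perfect fifth below written, so transpose each written note down a perfect fifth.
F5 becomes Bb4
D4 becomes G3
G4 becomes C4
F5 becomes Bb4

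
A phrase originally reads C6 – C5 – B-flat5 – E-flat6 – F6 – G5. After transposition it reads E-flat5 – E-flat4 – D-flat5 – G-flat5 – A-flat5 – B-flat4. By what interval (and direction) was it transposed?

down a major sixth

Take the first pair: C6 → Eb5. C to E spans 6 letter names, so the interval is some kind of sixth.
Eb5 to C6 is 9 semitones, which makes it a major sixth; the second version is lower, so the direction is down.
Checking another pair — G5 → Bb4 — gives the same interval.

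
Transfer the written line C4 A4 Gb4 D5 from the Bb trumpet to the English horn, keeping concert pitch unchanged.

F4 D5 Cb5 G5

First find concert pitch: the Bb trumpet sounds a major second below written, so C4 A4 Gb4 D5 sounds Bb3 G4 Fb4 C5.
Then write for English horn: it sounds a perfect fifth below written, so the part must be a perfect fifth above concert.
Bb3 → F4
G4 → D5
Fb4 → Cb5
C5 → G5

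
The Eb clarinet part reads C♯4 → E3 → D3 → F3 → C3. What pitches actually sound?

The Eb clarinet sounds a minor third above written, so transpose each written note up a minor third.
C#4 gives E4
E3 gives G3
D3 gives F3
F3 gives Ab3
C3 gives Eb3

E4 G3 F3 Ab3 Eb3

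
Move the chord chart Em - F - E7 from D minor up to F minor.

D minor up to F minor is a minor third; each chord root moves by that interval while the quality stays the same.
Em: root E up a minor third → G, giving Gm.
F: root F up a minor third → Ab, giving Ab.
E7: root E up a minor third → G, giving G7.

Gm Ab G7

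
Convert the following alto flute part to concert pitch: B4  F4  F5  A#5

F#4 C4 C5 E#5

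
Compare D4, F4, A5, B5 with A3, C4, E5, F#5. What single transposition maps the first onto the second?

Take the first pair: D4 → A3. D to A spans 4 letter names, so the interval is some kind of fourth.
A3 to D4 is 5 semitones, which makes it a perfect fourth; the second version is lower, so the direction is down.
Checking another pair — B5 → F#5 — gives the same interval.

down a perfect fourth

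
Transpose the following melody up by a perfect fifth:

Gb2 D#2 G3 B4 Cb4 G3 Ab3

Db3 A#2 D4 F#5 Gb4 D4 Eb4

Gb2 -> Db3
D#2 -> A#2
G3 -> D4
B4 -> F#5
Cb4 -> Gb4
G3 -> D4
Ab3 -> Eb4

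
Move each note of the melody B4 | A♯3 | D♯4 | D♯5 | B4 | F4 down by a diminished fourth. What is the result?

F##4 E##3 A##3 A##4 F##4 C#4

B4: a fourth down reaches F, and 4 semitones makes it F##4.
A#3 down a diminished fourth is E##3.
A diminished fourth down from D#4 gives A##3.
A diminished fourth down from D#5 gives A##4.
B4: a fourth down reaches F, and 4 semitones makes it F##4.
F4 down a diminished fourth is C#4.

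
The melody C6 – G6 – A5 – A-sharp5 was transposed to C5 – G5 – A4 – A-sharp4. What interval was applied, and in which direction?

Take the first pair: C6 → C5. C to C spans 8 letter names, so the interval is some kind of octave.
C5 to C6 is 12 semitones, which makes it a perfect octave; the second version is lower, so the direction is down.
Checking another pair — A#5 → A#4 — gives the same interval.

down a perfect octave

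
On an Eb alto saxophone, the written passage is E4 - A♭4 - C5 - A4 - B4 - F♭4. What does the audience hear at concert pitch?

G3 Cb4 Eb4 C4 D4 Abb3

Written C4 on the Eb alto saxophone sounds as Eb3, a major sixth lower; apply that shift to every note.
E4 gives G3
Ab4 gives Cb4
C5 gives Eb4
A4 gives C4
B4 gives D4
Fb4 gives Abb3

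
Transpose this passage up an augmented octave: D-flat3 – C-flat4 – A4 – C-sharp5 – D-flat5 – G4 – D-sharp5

D4 C5 A#5 C##6 D6 G#5 D##6

Db3: an octave up reaches D, and 13 semitones makes it D4.
Cb4 up an augmented octave is C5.
A4 up an augmented octave is A#5.
C#5: an octave up reaches C, and 13 semitones makes it C##6.
An augmented octave up from Db5 gives D6.
G4 up an augmented octave is G#5.
D#5: an octave up reaches D, and 13 semitones makes it D##6.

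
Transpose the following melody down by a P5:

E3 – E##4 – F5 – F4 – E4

E3 down a perfect fifth is A2.
E##4 down a perfect fifth is A##3.
F5 down a perfect fifth is Bb4.
F4 down a perfect fifth is Bb3.
E4: a fifth down reaches A, and 7 semitones makes it A3.

A2 A##3 Bb4 Bb3 A3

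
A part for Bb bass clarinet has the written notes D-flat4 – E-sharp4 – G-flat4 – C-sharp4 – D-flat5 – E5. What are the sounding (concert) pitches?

Written C4 on the Bb bass clarinet sounds as Bb2, a major ninth lower; apply that shift to every note.
Db4 to Cb3
E#4 to D#3
Gb4 to Fb3
C#4 to B2
Db5 to Cb4
E5 to D4

Cb3 D#3 Fb3 B2 Cb4 D4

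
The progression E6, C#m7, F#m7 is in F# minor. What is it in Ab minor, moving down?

F# minor down to Ab minor is an augmented sixth; each chord root moves by that interval while the quality stays the same.
E6: root E down an augmented sixth → Gb, giving Gb6.
C#m7: root C# down an augmented sixth → Eb, giving Ebm7.
F#m7: root F# down an augmented sixth → Ab, giving Abm7.

Gb6 Ebm7 Abm7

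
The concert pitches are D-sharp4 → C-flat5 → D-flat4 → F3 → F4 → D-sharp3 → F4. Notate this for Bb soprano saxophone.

Written C4 sounds as Bb3 on the Bb soprano saxophone, so concert pitches are written a major second up.
D#4 gives E#4
Cb5 gives Db5
Db4 gives Eb4
F3 gives G3
F4 gives G4
D#3 gives E#3
F4 gives G4

E#4 Db5 Eb4 G3 G4 E#3 G4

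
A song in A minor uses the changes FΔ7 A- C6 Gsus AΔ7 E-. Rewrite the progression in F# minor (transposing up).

DΔ7 F#- A6 Esus F#Δ7 C#-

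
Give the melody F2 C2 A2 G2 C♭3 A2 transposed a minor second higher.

Gb2 Db2 Bb2 Ab2 Dbb3 Bb2

F2 gives Gb2
C2 gives Db2
A2 gives Bb2
G2 gives Ab2
Cb3 gives Dbb3
A2 gives Bb2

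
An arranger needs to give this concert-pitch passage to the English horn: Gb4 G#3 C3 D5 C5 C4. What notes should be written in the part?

Written C4 sounds as F3 on the English horn, so concert pitches are written a perfect fifth up.
Gb4 -> Db5
G#3 -> D#4
C3 -> G3
D5 -> A5
C5 -> G5
C4 -> G4

Db5 D#4 G3 A5 G5 G4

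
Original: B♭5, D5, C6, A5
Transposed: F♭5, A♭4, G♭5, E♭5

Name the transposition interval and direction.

Take the first pair: Bb5 → Fb5. B to F spans 4 letter names, so the interval is some kind of fourth.
Fb5 to Bb5 is 6 semitones, which makes it an augmented fourth; the second version is lower, so the direction is down.
Checking another pair — A5 → Eb5 — gives the same interval.

down an augmented fourth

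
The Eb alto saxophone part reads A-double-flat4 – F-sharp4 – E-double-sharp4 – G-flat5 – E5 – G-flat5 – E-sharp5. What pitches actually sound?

Cbb4 A3 G##3 Bbb4 G4 Bbb4 G#4

Written C4 on the Eb alto saxophone sounds as Eb3, a major sixth lower; apply that shift to every note.
Abb4 to Cbb4
F#4 to A3
E##4 to G##3
Gb5 to Bbb4
E5 to G4
Gb5 to Bbb4
E#5 to G#4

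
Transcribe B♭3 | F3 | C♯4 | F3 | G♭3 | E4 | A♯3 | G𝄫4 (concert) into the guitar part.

The guitar sounds a perfect octave below written, so the written part must be a perfect octave above concert — transpose each note up.
Bb3 -> Bb4
F3 -> F4
C#4 -> C#5
F3 -> F4
Gb3 -> Gb4
E4 -> E5
A#3 -> A#4
Gbb4 -> Gbb5

Bb4 F4 C#5 F4 Gb4 E5 A#4 Gbb5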